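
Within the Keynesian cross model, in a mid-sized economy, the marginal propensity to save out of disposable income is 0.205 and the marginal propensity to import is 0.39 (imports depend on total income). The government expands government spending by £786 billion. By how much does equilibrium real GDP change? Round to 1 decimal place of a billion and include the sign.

MPC = 1 − MPS = 1 − 0.205 = 0.795.
Spending multiplier = 1/(1 − c + m) = 1/(1 − 0.795 + 0.39) = 1/0.595 ≈ 1.681.
ΔY = k × ΔG = (+£786 billion) / 0.595 ≈ +£1,321 billion.

+£1,321.0 billion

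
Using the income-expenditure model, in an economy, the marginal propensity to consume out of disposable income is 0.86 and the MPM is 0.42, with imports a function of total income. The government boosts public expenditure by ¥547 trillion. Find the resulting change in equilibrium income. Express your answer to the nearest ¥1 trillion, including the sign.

Government-spending multiplier = 1/(1 − c + m) = 1/(1 − 0.86 + 0.42) = 1/0.56 ≈ 1.786.
ΔY = k × ΔG = (+¥547 trillion) / 0.56 ≈ +¥977 trillion.

+¥977 trillion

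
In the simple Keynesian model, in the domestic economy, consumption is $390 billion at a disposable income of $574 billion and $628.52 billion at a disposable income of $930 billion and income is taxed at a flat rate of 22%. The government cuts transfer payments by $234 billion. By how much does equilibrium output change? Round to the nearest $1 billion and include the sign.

−$328 billion

MPC = ΔC/ΔYd = (628.52 − 390)/(930 − 574) = 238.52/356 = 0.67.
The transfer change shifts disposable income by −$234 billion, so first-round consumption changes by c·ΔTR = 0.67 × (−$234 billion) = −$156.78 billion.
Expenditure multiplier = 1/(1 − c(1−t)) = 1/(1 − 0.67×0.78) = 1/0.4774 ≈ 2.095.
The transfer multiplier is c × k ≈ 1.403, so ΔY = k × (c·ΔTR) = (−$156.78 billion) / 0.4774 ≈ −$328 billion.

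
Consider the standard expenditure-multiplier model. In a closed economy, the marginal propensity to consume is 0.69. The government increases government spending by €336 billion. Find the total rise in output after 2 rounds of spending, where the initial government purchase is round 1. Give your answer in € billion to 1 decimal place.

Round 1 adds ΔG = €336 billion; each later round is MPC = 0.69 times the previous.
After 2 rounds: 336 + 231.84 = ΔG·(1 − c^2)/(1 − c) = 336 × (1 − 0.4761)/0.31 ≈ €567.8 billion.

€567.8 billion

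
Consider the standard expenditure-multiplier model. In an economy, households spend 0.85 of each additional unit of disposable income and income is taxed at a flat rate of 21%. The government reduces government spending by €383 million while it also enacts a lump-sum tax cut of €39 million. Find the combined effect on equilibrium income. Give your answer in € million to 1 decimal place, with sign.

−€1,065.0 million

Expenditure multiplier = 1/(1 − c(1−t)) = 1/(1 − 0.85×0.79) = 1/0.3285 ≈ 3.044.
ΔG contributes k·ΔG = (−€383 million) / 0.3285 ≈ −€1,165.9 million.
ΔT of −€39 million changes first-round spending by −c·ΔT = +€33.15 million, contributing k·(−c·ΔT) = (+€33.15 million) / 0.3285 ≈ +€100.9 million.
Net ΔY = k(ΔG − c·ΔT) = (−€349.85 million) / 0.3285 ≈ −€1,065 million.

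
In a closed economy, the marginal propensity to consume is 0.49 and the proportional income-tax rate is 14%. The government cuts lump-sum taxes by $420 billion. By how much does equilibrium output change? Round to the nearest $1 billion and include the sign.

A lump-sum tax change of −$420 billion shifts disposable income by +$420 billion; first-round consumption changes by −c × ΔT = −0.49 × (−$420 billion) = +$205.8 billion.
Expenditure multiplier = 1/(1 − c(1−t)) = 1/(1 − 0.49×0.86) = 1/0.5786 ≈ 1.728.
The tax multiplier is −c × k ≈ −0.847, so ΔY = k × (−c·ΔT) = (+$205.8 billion) / 0.5786 ≈ +$356 billion.

+$356 billion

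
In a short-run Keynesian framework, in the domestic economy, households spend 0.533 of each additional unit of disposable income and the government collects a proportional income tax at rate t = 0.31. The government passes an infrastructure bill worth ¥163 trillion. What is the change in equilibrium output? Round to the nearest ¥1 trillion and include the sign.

+¥258 trillion

Spending multiplier = 1/(1 − c(1−t)) = 1/(1 − 0.533×0.69) = 1/0.63223 ≈ 1.582.
ΔY = k × ΔG = (+¥163 trillion) / 0.63223 ≈ +¥258 trillion.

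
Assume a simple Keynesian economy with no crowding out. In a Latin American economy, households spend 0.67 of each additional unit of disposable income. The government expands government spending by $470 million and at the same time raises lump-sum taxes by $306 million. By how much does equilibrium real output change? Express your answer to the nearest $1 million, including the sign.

+$803 million

Expenditure multiplier = 1/(1 − MPC) = 1/(1 − 0.67) = 1/0.33 ≈ 3.03.
ΔG contributes k·ΔG = (+$470 million) / 0.33 ≈ +$1,424.2 million.
ΔT of +$306 million changes first-round spending by −c·ΔT = −$205.02 million, contributing k·(−c·ΔT) = (−$205.02 million) / 0.33 ≈ −$621.3 million.
Net ΔY = k(ΔG − c·ΔT) = (+$264.98 million) / 0.33 ≈ +$803 million.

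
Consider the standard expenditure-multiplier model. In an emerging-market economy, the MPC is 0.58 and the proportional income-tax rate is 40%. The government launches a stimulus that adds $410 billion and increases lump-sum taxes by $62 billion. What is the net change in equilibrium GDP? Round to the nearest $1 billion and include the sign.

+$574 billion

Expenditure multiplier = 1/(1 − c(1−t)) = 1/(1 − 0.58×0.6) = 1/0.652 ≈ 1.534.
ΔG contributes k·ΔG = (+$410 billion) / 0.652 ≈ +$628.8 billion.
ΔT of +$62 billion changes first-round spending by −c·ΔT = −$35.96 billion, contributing k·(−c·ΔT) = (−$35.96 billion) / 0.652 ≈ −$55.2 billion.
Net ΔY = k(ΔG − c·ΔT) = (+$374.04 billion) / 0.652 ≈ +$574 billion.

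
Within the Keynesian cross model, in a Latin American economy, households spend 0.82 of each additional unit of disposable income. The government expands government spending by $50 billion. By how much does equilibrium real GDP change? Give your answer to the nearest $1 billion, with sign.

+$278 billion

Spending multiplier = 1/(1 − MPC) = 1/(1 − 0.82) = 1/0.18 ≈ 5.556.
ΔY = k × ΔG = (+$50 billion) / 0.18 ≈ +$278 billion.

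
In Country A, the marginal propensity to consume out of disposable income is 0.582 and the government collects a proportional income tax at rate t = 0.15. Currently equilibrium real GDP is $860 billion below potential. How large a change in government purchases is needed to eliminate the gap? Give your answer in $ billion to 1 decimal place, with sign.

Spending multiplier = 1/(1 − c(1−t)) = 1/(1 − 0.582×0.85) = 1/0.5053 ≈ 1.979.
Need ΔY = +$860 billion, so ΔG = ΔY/k = (+$860 billion) × 0.5053 ≈ +$434.6 billion.
The government should increase government purchases by $434.6 billion.

+$434.6 billion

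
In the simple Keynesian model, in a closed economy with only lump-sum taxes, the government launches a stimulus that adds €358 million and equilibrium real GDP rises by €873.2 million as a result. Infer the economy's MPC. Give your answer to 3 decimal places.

Implied spending multiplier k = ΔY/ΔG = 873.2/358 ≈ 2.4391.
Since k = 1/(1 − MPC), MPC = 1 − 1/k = 1 − ΔG/ΔY = 1 − 358/873.2 ≈ 0.590.

0.590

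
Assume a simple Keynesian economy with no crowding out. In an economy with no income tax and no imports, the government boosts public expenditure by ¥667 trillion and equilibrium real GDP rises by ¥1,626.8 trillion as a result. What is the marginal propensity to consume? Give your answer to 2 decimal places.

Implied spending multiplier k = ΔY/ΔG = 1,626.8/667 ≈ 2.439.
Since k = 1/(1 − MPC), MPC = 1 − 1/k = 1 − ΔG/ΔY = 1 − 667/1,626.8 ≈ 0.59.

0.59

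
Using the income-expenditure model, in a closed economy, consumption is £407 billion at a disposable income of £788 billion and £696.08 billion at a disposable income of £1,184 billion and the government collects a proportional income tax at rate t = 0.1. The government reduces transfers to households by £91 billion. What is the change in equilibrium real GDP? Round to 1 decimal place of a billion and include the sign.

−£193.7 billion

MPC = ΔC/ΔYd = (696.08 − 407)/(1,184 − 788) = 289.08/396 = 0.73.
The transfer change shifts disposable income by −£91 billion, so first-round consumption changes by c·ΔTR = 0.73 × (−£91 billion) = −£66.43 billion.
Expenditure multiplier = 1/(1 − c(1−t)) = 1/(1 − 0.73×0.9) = 1/0.343 ≈ 2.915.
The transfer multiplier is c × k ≈ 2.128, so ΔY = k × (c·ΔTR) = (−£66.43 billion) / 0.343 ≈ −£193.7 billion.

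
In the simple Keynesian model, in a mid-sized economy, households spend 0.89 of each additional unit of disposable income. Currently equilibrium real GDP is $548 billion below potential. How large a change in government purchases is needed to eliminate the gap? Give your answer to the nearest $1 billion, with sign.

Spending multiplier = 1/(1 − MPC) = 1/(1 − 0.89) = 1/0.11 ≈ 9.091.
Need ΔY = +$548 billion, so ΔG = ΔY/k = (+$548 billion) × 0.11 ≈ +$60 billion.
The government should increase government purchases by $60 billion.

+$60 billion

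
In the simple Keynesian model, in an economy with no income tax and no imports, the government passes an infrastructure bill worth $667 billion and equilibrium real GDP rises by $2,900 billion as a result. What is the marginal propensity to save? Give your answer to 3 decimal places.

0.230

Implied spending multiplier k = ΔY/ΔG = 2,900/667 ≈ 4.3478.
Since k = 1/(1 − MPC), MPC = 1 − 1/k = 1 − ΔG/ΔY = 1 − 667/2,900 = 0.770.
MPS = 1 − MPC = 0.230.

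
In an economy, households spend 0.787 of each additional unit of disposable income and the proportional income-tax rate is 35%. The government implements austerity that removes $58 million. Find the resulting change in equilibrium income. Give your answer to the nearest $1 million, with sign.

Expenditure multiplier = 1/(1 − c(1−t)) = 1/(1 − 0.787×0.65) = 1/0.48845 ≈ 2.047.
ΔY = k × ΔG = (−$58 million) / 0.48845 ≈ −$119 million.

−$119 million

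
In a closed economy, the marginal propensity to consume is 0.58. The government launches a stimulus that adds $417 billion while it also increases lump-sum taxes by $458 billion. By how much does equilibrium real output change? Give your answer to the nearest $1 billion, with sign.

+$360 billion

Expenditure multiplier = 1/(1 − MPC) = 1/(1 − 0.58) = 1/0.42 ≈ 2.381.
ΔG contributes k·ΔG = (+$417 billion) / 0.42 ≈ +$992.9 billion.
ΔT of +$458 billion changes first-round spending by −c·ΔT = −$265.64 billion, contributing k·(−c·ΔT) = (−$265.64 billion) / 0.42 ≈ −$632.5 billion.
Net ΔY = k(ΔG − c·ΔT) = (+$151.36 billion) / 0.42 ≈ +$360 billion.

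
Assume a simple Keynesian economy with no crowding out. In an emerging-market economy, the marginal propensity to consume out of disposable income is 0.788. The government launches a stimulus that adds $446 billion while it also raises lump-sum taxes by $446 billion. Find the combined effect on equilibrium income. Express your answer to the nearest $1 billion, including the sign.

Expenditure multiplier = 1/(1 − MPC) = 1/(1 − 0.788) = 1/0.212 ≈ 4.717.
ΔG contributes k·ΔG = (+$446 billion) / 0.212 ≈ +$2,103.8 billion.
ΔT of +$446 billion changes first-round spending by −c·ΔT = −$351.448 billion, contributing k·(−c·ΔT) = (−$351.448 billion) / 0.212 ≈ −$1,657.8 billion.
With ΔG = ΔT and no other leakages, the balanced-budget multiplier is 1, so ΔY = ΔG = +$446 billion.

+$446 billion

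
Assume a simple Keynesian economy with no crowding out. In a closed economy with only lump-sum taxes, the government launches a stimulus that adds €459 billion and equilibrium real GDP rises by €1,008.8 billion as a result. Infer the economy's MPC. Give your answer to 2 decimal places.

Implied spending multiplier k = ΔY/ΔG = 1,008.8/459 ≈ 2.1978.
Since k = 1/(1 − MPC), MPC = 1 − 1/k = 1 − ΔG/ΔY = 1 − 459/1,008.8 ≈ 0.55.

0.55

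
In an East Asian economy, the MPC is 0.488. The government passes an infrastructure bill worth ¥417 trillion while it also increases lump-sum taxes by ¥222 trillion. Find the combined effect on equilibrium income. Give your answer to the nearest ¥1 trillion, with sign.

+¥603 trillion

Expenditure multiplier = 1/(1 − MPC) = 1/(1 − 0.488) = 1/0.512 ≈ 1.953.
ΔG contributes k·ΔG = (+¥417 trillion) / 0.512 ≈ +¥814.5 trillion.
ΔT of +¥222 trillion changes first-round spending by −c·ΔT = −¥108.336 trillion, contributing k·(−c·ΔT) = (−¥108.336 trillion) / 0.512 ≈ −¥211.6 trillion.
Net ΔY = k(ΔG − c·ΔT) = (+¥308.664 trillion) / 0.512 ≈ +¥603 trillion.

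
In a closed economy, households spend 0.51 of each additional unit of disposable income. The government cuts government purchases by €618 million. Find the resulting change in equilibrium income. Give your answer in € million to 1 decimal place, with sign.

Government-spending multiplier = 1/(1 − MPC) = 1/(1 − 0.51) = 1/0.49 ≈ 2.041.
ΔY = k × ΔG = (−€618 million) / 0.49 ≈ −€1,261.2 million.

−€1,261.2 million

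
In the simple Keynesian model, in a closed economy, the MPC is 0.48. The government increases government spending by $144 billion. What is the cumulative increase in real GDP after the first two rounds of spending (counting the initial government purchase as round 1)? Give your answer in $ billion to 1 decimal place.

$213.1 billion

Round 1 adds ΔG = $144 billion; each later round is MPC = 0.48 times the previous.
After 2 rounds: 144 + 69.12 = ΔG·(1 − c^2)/(1 − c) = 144 × (1 − 0.2304)/0.52 ≈ $213.1 billion.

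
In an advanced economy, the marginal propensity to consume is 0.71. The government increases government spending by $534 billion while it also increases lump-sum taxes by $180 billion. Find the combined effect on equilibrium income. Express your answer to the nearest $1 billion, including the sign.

+$1,401 billion

Expenditure multiplier = 1/(1 − MPC) = 1/(1 − 0.71) = 1/0.29 ≈ 3.448.
ΔG contributes k·ΔG = (+$534 billion) / 0.29 ≈ +$1,841.4 billion.
ΔT of +$180 billion changes first-round spending by −c·ΔT = −$127.8 billion, contributing k·(−c·ΔT) = (−$127.8 billion) / 0.29 ≈ −$440.7 billion.
Net ΔY = k(ΔG − c·ΔT) = (+$406.2 billion) / 0.29 ≈ +$1,401 billion.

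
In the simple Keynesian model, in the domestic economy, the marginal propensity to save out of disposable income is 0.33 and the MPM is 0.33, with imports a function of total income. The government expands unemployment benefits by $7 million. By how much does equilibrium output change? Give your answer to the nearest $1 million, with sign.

+$7 million

MPC = 1 − MPS = 1 − 0.33 = 0.67.
The transfer change shifts disposable income by +$7 million, so first-round consumption changes by c·ΔTR = 0.67 × (+$7 million) = +$4.69 million.
Expenditure multiplier = 1/(1 − c + m) = 1/(1 − 0.67 + 0.33) = 1/0.66 ≈ 1.515.
The transfer multiplier is c × k ≈ 1.015, so ΔY = k × (c·ΔTR) = (+$4.69 million) / 0.66 ≈ +$7 million.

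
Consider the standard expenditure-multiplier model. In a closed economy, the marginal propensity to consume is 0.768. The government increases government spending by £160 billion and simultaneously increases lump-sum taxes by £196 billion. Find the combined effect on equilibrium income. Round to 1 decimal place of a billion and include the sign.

+£40.8 billion

Expenditure multiplier = 1/(1 − MPC) = 1/(1 − 0.768) = 1/0.232 ≈ 4.31.
ΔG contributes k·ΔG = (+£160 billion) / 0.232 ≈ +£689.7 billion.
ΔT of +£196 billion changes first-round spending by −c·ΔT = −£150.528 billion, contributing k·(−c·ΔT) = (−£150.528 billion) / 0.232 ≈ −£648.8 billion.
Net ΔY = k(ΔG − c·ΔT) = (+£9.472 billion) / 0.232 ≈ +£40.8 billion.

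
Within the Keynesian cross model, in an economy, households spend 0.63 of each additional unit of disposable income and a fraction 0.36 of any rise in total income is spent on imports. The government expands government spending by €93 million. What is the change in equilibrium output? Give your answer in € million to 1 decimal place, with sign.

+€127.4 million

Expenditure multiplier = 1/(1 − c + m) = 1/(1 − 0.63 + 0.36) = 1/0.73 ≈ 1.37.
ΔY = k × ΔG = (+€93 million) / 0.73 ≈ +€127.4 million.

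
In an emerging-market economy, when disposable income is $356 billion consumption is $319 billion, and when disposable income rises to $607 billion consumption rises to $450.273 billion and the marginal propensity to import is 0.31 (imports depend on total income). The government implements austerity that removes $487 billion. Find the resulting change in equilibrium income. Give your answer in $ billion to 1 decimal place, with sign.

−$618.8 billion

MPC = ΔC/ΔYd = (450.273 − 319)/(607 − 356) = 131.273/251 = 0.523.
Spending multiplier = 1/(1 − c + m) = 1/(1 − 0.523 + 0.31) = 1/0.787 ≈ 1.271.
ΔY = k × ΔG = (−$487 billion) / 0.787 ≈ −$618.8 billion.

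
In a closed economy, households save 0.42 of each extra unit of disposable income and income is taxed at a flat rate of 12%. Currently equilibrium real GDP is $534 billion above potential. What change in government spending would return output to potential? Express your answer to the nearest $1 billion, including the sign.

−$261 billion

MPC = 1 − MPS = 1 − 0.42 = 0.58.
Spending multiplier = 1/(1 − c(1−t)) = 1/(1 − 0.58×0.88) = 1/0.4896 ≈ 2.042.
Need ΔY = −$534 billion, so ΔG = ΔY/k = (−$534 billion) × 0.4896 ≈ −$261 billion.
The government should cut government spending by $261 billion.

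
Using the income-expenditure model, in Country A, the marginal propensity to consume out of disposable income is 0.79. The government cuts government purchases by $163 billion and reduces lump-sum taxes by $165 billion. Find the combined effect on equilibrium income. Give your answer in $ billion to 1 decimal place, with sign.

−$155.5 billion

Expenditure multiplier = 1/(1 − MPC) = 1/(1 − 0.79) = 1/0.21 ≈ 4.762.
ΔG contributes k·ΔG = (−$163 billion) / 0.21 ≈ −$776.2 billion.
ΔT of −$165 billion changes first-round spending by −c·ΔT = +$130.35 billion, contributing k·(−c·ΔT) = (+$130.35 billion) / 0.21 ≈ +$620.7 billion.
Net ΔY = k(ΔG − c·ΔT) = (−$32.65 billion) / 0.21 ≈ −$155.5 billion.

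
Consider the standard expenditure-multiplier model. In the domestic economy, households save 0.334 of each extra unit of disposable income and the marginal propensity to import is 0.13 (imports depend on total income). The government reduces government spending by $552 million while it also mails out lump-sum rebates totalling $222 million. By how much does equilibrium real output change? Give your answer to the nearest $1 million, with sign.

−$871 million

MPC = 1 − MPS = 1 − 0.334 = 0.666.
Expenditure multiplier = 1/(1 − c + m) = 1/(1 − 0.666 + 0.13) = 1/0.464 ≈ 2.155.
ΔG contributes k·ΔG = (−$552 million) / 0.464 ≈ −$1,189.7 million.
ΔT of −$222 million changes first-round spending by −c·ΔT = +$147.852 million, contributing k·(−c·ΔT) = (+$147.852 million) / 0.464 ≈ +$318.6 million.
Net ΔY = k(ΔG − c·ΔT) = (−$404.148 million) / 0.464 ≈ −$871 million.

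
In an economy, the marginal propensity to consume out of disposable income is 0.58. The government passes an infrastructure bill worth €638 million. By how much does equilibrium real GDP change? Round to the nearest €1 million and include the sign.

+€1,519 million

Expenditure multiplier = 1/(1 − MPC) = 1/(1 − 0.58) = 1/0.42 ≈ 2.381.
ΔY = k × ΔG = (+€638 million) / 0.42 ≈ +€1,519 million.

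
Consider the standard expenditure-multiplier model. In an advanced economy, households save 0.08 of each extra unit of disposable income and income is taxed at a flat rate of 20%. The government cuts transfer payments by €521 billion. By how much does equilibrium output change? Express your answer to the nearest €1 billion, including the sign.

−€1,816 billion

MPC = 1 − MPS = 1 − 0.08 = 0.92.
The transfer change shifts disposable income by −€521 billion, so first-round consumption changes by c·ΔTR = 0.92 × (−€521 billion) = −€479.32 billion.
Expenditure multiplier = 1/(1 − c(1−t)) = 1/(1 − 0.92×0.8) = 1/0.264 ≈ 3.788.
The transfer multiplier is c × k ≈ 3.485, so ΔY = k × (c·ΔTR) = (−€479.32 billion) / 0.264 ≈ −€1,816 billion.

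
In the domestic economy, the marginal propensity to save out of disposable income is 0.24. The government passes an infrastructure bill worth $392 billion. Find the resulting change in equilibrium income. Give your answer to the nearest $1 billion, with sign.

MPC = 1 − MPS = 1 − 0.24 = 0.76.
Spending multiplier = 1/(1 − MPC) = 1/(1 − 0.76) = 1/0.24 ≈ 4.167.
ΔY = k × ΔG = (+$392 billion) / 0.24 ≈ +$1,633 billion.

+$1,633 billion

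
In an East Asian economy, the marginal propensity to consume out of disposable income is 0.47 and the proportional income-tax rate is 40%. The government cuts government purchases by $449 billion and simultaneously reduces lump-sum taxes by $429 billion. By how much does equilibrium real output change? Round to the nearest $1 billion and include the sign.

−$345 billion

Expenditure multiplier = 1/(1 − c(1−t)) = 1/(1 − 0.47×0.6) = 1/0.718 ≈ 1.393.
ΔG contributes k·ΔG = (−$449 billion) / 0.718 ≈ −$625.3 billion.
ΔT of −$429 billion changes first-round spending by −c·ΔT = +$201.63 billion, contributing k·(−c·ΔT) = (+$201.63 billion) / 0.718 ≈ +$280.8 billion.
Net ΔY = k(ΔG − c·ΔT) = (−$247.37 billion) / 0.718 ≈ −$345 billion.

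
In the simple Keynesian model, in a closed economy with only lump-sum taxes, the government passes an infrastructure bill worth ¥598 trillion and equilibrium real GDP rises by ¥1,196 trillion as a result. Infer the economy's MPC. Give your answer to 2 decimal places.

0.50

Implied spending multiplier k = ΔY/ΔG = 1,196/598 = 2.
Since k = 1/(1 − MPC), MPC = 1 − 1/k = 1 − ΔG/ΔY = 1 − 598/1,196 = 0.50.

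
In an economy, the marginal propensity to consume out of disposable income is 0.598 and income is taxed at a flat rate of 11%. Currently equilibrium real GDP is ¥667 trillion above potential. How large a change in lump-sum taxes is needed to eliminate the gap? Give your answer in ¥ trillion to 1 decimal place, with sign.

+¥521.8 trillion

Spending multiplier = 1/(1 − c(1−t)) = 1/(1 − 0.598×0.89) = 1/0.46778 ≈ 2.138.
Tax multiplier = −c·k = −0.598/0.46778 ≈ −1.278. Need ΔY = −¥667 trillion, so ΔT = ΔY/(−c·k) = −(−¥667 trillion) × 0.46778 / 0.598 ≈ +¥521.8 trillion.
The government should raise lump-sum taxes by ¥521.8 trillion.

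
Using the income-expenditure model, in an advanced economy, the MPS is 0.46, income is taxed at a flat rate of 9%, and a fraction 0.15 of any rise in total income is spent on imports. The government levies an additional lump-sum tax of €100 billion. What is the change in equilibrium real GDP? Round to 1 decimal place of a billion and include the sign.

−€82.0 billion

MPC = 1 − MPS = 1 − 0.46 = 0.54.
A lump-sum tax change of +€100 billion shifts disposable income by −€100 billion; first-round consumption changes by −c × ΔT = −0.54 × (+€100 billion) = −€54 billion.
Expenditure multiplier = 1/(1 − c(1−t) + m) = 1/(1 − 0.54×0.91 + 0.15) = 1/0.6586 ≈ 1.518.
The tax multiplier is −c × k ≈ −0.82, so ΔY = k × (−c·ΔT) = (−€54 billion) / 0.6586 ≈ −€82 billion.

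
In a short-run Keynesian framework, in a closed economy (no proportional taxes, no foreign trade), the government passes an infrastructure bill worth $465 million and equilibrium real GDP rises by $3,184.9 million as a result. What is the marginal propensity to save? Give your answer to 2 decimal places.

0.15

Implied spending multiplier k = ΔY/ΔG = 3,184.9/465 ≈ 6.8492.
Since k = 1/(1 − MPC), MPC = 1 − 1/k = 1 − ΔG/ΔY = 1 − 465/3,184.9 ≈ 0.85.
MPS = 1 − MPC = 0.15.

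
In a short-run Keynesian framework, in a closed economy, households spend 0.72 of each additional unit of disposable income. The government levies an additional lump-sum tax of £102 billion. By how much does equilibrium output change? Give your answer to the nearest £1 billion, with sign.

A lump-sum tax change of +£102 billion shifts disposable income by −£102 billion; first-round consumption changes by −c × ΔT = −0.72 × (+£102 billion) = −£73.44 billion.
Expenditure multiplier = 1/(1 − MPC) = 1/(1 − 0.72) = 1/0.28 ≈ 3.571.
The tax multiplier is −c × k ≈ −2.571, so ΔY = k × (−c·ΔT) = (−£73.44 billion) / 0.28 ≈ −£262 billion.

−£262 billion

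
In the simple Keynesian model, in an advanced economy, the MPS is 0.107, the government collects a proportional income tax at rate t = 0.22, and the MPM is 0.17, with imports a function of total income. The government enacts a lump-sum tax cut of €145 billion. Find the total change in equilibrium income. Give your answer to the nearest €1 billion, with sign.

+€273 billion

MPC = 1 − MPS = 1 − 0.107 = 0.893.
A lump-sum tax change of −€145 billion shifts disposable income by +€145 billion; first-round consumption changes by −c × ΔT = −0.893 × (−€145 billion) = +€129.485 billion.
Expenditure multiplier = 1/(1 − c(1−t) + m) = 1/(1 − 0.893×0.78 + 0.17) = 1/0.47346 ≈ 2.112.
The tax multiplier is −c × k ≈ −1.886, so ΔY = k × (−c·ΔT) = (+€129.485 billion) / 0.47346 ≈ +€273 billion.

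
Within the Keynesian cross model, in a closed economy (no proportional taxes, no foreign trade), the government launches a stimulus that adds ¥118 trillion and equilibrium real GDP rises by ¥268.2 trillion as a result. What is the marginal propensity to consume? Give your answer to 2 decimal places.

0.56

Implied spending multiplier k = ΔY/ΔG = 268.2/118 ≈ 2.2729.
Since k = 1/(1 − MPC), MPC = 1 − 1/k = 1 − ΔG/ΔY = 1 − 118/268.2 ≈ 0.56.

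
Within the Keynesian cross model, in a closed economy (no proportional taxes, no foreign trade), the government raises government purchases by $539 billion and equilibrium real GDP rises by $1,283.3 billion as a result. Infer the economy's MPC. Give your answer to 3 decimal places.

0.580

Implied spending multiplier k = ΔY/ΔG = 1,283.3/539 ≈ 2.3809.
Since k = 1/(1 − MPC), MPC = 1 − 1/k = 1 − ΔG/ΔY = 1 − 539/1,283.3 ≈ 0.580.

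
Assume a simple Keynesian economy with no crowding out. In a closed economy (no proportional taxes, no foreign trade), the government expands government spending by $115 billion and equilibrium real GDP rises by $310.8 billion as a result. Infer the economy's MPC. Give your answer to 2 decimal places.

0.63

Implied spending multiplier k = ΔY/ΔG = 310.8/115 ≈ 2.7026.
Since k = 1/(1 − MPC), MPC = 1 − 1/k = 1 − ΔG/ΔY = 1 − 115/310.8 ≈ 0.63.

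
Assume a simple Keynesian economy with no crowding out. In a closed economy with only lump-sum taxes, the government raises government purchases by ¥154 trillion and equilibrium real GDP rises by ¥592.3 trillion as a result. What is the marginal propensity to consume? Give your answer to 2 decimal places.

Implied spending multiplier k = ΔY/ΔG = 592.3/154 ≈ 3.8461.
Since k = 1/(1 − MPC), MPC = 1 − 1/k = 1 − ΔG/ΔY = 1 − 154/592.3 ≈ 0.74.

0.74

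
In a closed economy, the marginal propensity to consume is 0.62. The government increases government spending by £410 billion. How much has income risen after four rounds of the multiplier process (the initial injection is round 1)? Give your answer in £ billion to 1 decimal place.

Round 1 adds ΔG = £410 billion; each later round is MPC = 0.62 times the previous.
After 4 rounds: 410 + 254.2 + 157.604 + 97.71448 = ΔG·(1 − c^4)/(1 − c) = 410 × (1 − 0.14776336)/0.38 ≈ £919.5 billion.

£919.5 billion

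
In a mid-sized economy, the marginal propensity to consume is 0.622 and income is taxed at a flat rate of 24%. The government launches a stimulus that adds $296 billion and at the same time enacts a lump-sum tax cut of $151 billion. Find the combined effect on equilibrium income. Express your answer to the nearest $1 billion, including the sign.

Expenditure multiplier = 1/(1 − c(1−t)) = 1/(1 − 0.622×0.76) = 1/0.52728 ≈ 1.897.
ΔG contributes k·ΔG = (+$296 billion) / 0.52728 ≈ +$561.4 billion.
ΔT of −$151 billion changes first-round spending by −c·ΔT = +$93.922 billion, contributing k·(−c·ΔT) = (+$93.922 billion) / 0.52728 ≈ +$178.1 billion.
Net ΔY = k(ΔG − c·ΔT) = (+$389.922 billion) / 0.52728 ≈ +$739 billion.

+$739 billion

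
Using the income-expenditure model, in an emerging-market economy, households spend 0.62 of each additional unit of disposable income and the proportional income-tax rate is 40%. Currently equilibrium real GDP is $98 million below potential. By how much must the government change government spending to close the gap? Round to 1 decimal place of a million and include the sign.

Spending multiplier = 1/(1 − c(1−t)) = 1/(1 − 0.62×0.6) = 1/0.628 ≈ 1.592.
Need ΔY = +$98 million, so ΔG = ΔY/k = (+$98 million) × 0.628 ≈ +$61.5 million.
The government should increase government spending by $61.5 million.

+$61.5 million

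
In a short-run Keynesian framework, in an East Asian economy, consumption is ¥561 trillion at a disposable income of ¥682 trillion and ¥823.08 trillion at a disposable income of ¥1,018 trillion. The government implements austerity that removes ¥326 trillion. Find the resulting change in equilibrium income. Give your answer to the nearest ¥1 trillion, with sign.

−¥1,482 trillion

MPC = ΔC/ΔYd = (823.08 − 561)/(1,018 − 682) = 262.08/336 = 0.78.
Spending multiplier = 1/(1 − MPC) = 1/(1 − 0.78) = 1/0.22 ≈ 4.545.
ΔY = k × ΔG = (−¥326 trillion) / 0.22 ≈ −¥1,482 trillion.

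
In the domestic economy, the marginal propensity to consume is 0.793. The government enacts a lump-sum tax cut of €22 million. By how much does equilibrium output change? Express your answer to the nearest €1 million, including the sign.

+€84 million

A lump-sum tax change of −€22 million shifts disposable income by +€22 million; first-round consumption changes by −c × ΔT = −0.793 × (−€22 million) = +€17.446 million.
Expenditure multiplier = 1/(1 − MPC) = 1/(1 − 0.793) = 1/0.207 ≈ 4.831.
The tax multiplier is −c × k ≈ −3.831, so ΔY = k × (−c·ΔT) = (+€17.446 million) / 0.207 ≈ +€84 million.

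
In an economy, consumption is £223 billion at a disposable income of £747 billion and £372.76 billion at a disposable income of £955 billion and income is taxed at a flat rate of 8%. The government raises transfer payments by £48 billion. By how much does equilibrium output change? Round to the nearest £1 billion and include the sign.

+£102 billion

MPC = ΔC/ΔYd = (372.76 − 223)/(955 − 747) = 149.76/208 = 0.72.
The transfer change shifts disposable income by +£48 billion, so first-round consumption changes by c·ΔTR = 0.72 × (+£48 billion) = +£34.56 billion.
Expenditure multiplier = 1/(1 − c(1−t)) = 1/(1 − 0.72×0.92) = 1/0.3376 ≈ 2.962.
The transfer multiplier is c × k ≈ 2.133, so ΔY = k × (c·ΔTR) = (+£34.56 billion) / 0.3376 ≈ +£102 billion.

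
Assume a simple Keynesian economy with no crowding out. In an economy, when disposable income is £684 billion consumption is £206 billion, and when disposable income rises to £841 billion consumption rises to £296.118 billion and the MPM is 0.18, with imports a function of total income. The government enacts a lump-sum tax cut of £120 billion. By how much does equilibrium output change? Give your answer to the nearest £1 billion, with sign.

MPC = ΔC/ΔYd = (296.118 − 206)/(841 − 684) = 90.118/157 = 0.574.
A lump-sum tax change of −£120 billion shifts disposable income by +£120 billion; first-round consumption changes by −c × ΔT = −0.574 × (−£120 billion) = +£68.88 billion.
Expenditure multiplier = 1/(1 − c + m) = 1/(1 − 0.574 + 0.18) = 1/0.606 ≈ 1.65.
The tax multiplier is −c × k ≈ −0.947, so ΔY = k × (−c·ΔT) = (+£68.88 billion) / 0.606 ≈ +£114 billion.

+£114 billion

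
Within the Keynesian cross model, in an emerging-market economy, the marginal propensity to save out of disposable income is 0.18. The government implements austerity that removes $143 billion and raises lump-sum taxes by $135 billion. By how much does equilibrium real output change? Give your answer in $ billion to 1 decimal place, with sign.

−$1,409.4 billion

MPC = 1 − MPS = 1 − 0.18 = 0.82.
Expenditure multiplier = 1/(1 − MPC) = 1/(1 − 0.82) = 1/0.18 ≈ 5.556.
ΔG contributes k·ΔG = (−$143 billion) / 0.18 ≈ −$794.4 billion.
ΔT of +$135 billion changes first-round spending by −c·ΔT = −$110.7 billion, contributing k·(−c·ΔT) = (−$110.7 billion) / 0.18 = −$615 billion.
Net ΔY = k(ΔG − c·ΔT) = (−$253.7 billion) / 0.18 ≈ −$1,409.4 billion.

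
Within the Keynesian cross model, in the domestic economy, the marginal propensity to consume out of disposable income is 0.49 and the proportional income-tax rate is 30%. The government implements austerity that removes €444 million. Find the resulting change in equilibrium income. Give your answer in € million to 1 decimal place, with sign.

Expenditure multiplier = 1/(1 − c(1−t)) = 1/(1 − 0.49×0.7) = 1/0.657 ≈ 1.522.
ΔY = k × ΔG = (−€444 million) / 0.657 ≈ −€675.8 million.

−€675.8 million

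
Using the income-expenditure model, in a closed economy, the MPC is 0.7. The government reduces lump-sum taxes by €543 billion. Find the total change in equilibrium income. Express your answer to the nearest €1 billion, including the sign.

+€1,267 billion

A lump-sum tax change of −€543 billion shifts disposable income by +€543 billion; first-round consumption changes by −c × ΔT = −0.7 × (−€543 billion) = +€380.1 billion.
Expenditure multiplier = 1/(1 − MPC) = 1/(1 − 0.7) = 1/0.3 ≈ 3.333.
The tax multiplier is −c × k ≈ −2.333, so ΔY = k × (−c·ΔT) = (+€380.1 billion) / 0.3 = +€1,267 billion.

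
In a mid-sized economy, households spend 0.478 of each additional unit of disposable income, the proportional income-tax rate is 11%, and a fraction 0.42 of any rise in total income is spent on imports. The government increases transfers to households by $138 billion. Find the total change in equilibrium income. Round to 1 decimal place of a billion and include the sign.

The transfer change shifts disposable income by +$138 billion, so first-round consumption changes by c·ΔTR = 0.478 × (+$138 billion) = +$65.964 billion.
Expenditure multiplier = 1/(1 − c(1−t) + m) = 1/(1 − 0.478×0.89 + 0.42) = 1/0.99458 ≈ 1.005.
The transfer multiplier is c × k ≈ 0.481, so ΔY = k × (c·ΔTR) = (+$65.964 billion) / 0.99458 ≈ +$66.3 billion.

+$66.3 billion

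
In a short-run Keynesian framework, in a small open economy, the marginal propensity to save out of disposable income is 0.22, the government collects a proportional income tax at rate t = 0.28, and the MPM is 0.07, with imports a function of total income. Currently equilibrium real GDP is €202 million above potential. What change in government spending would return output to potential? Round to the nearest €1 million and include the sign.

MPC = 1 − MPS = 1 − 0.22 = 0.78.
Spending multiplier = 1/(1 − c(1−t) + m) = 1/(1 − 0.78×0.72 + 0.07) = 1/0.5084 ≈ 1.967.
Need ΔY = −€202 million, so ΔG = ΔY/k = (−€202 million) × 0.5084 ≈ −€103 million.
The government should cut government spending by €103 million.

−€103 million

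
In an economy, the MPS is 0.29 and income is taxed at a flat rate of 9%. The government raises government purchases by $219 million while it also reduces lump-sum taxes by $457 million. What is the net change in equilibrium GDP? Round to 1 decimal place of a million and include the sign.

MPC = 1 − MPS = 1 − 0.29 = 0.71.
Expenditure multiplier = 1/(1 − c(1−t)) = 1/(1 − 0.71×0.91) = 1/0.3539 ≈ 2.826.
ΔG contributes k·ΔG = (+$219 million) / 0.3539 ≈ +$618.8 million.
ΔT of −$457 million changes first-round spending by −c·ΔT = +$324.47 million, contributing k·(−c·ΔT) = (+$324.47 million) / 0.3539 ≈ +$916.8 million.
Net ΔY = k(ΔG − c·ΔT) = (+$543.47 million) / 0.3539 ≈ +$1,535.7 million.

+$1,535.7 million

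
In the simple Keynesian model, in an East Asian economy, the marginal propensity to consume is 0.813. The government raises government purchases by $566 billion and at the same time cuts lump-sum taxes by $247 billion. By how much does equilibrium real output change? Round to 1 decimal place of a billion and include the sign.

+$4,100.6 billion

Expenditure multiplier = 1/(1 − MPC) = 1/(1 − 0.813) = 1/0.187 ≈ 5.348.
ΔG contributes k·ΔG = (+$566 billion) / 0.187 ≈ +$3,026.7 billion.
ΔT of −$247 billion changes first-round spending by −c·ΔT = +$200.811 billion, contributing k·(−c·ΔT) = (+$200.811 billion) / 0.187 ≈ +$1,073.9 billion.
Net ΔY = k(ΔG − c·ΔT) = (+$766.811 billion) / 0.187 ≈ +$4,100.6 billion.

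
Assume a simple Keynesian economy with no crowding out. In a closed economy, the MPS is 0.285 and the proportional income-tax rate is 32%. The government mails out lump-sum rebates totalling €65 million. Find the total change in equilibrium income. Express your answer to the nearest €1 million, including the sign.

MPC = 1 − MPS = 1 − 0.285 = 0.715.
A lump-sum tax change of −€65 million shifts disposable income by +€65 million; first-round consumption changes by −c × ΔT = −0.715 × (−€65 million) = +€46.475 million.
Expenditure multiplier = 1/(1 − c(1−t)) = 1/(1 − 0.715×0.68) = 1/0.5138 ≈ 1.946.
The tax multiplier is −c × k ≈ −1.392, so ΔY = k × (−c·ΔT) = (+€46.475 million) / 0.5138 ≈ +€90 million.

+€90 million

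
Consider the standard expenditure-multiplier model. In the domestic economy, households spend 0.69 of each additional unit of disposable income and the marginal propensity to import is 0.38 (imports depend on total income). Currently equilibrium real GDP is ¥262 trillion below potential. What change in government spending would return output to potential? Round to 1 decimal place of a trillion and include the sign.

+¥180.8 trillion

Spending multiplier = 1/(1 − c + m) = 1/(1 − 0.69 + 0.38) = 1/0.69 ≈ 1.449.
Need ΔY = +¥262 trillion, so ΔG = ΔY/k = (+¥262 trillion) × 0.69 ≈ +¥180.8 trillion.
The government should increase government spending by ¥180.8 trillion.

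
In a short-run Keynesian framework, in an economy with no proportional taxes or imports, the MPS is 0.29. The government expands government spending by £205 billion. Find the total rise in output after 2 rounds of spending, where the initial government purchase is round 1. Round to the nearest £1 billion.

£351 billion

MPC = 1 − MPS = 1 − 0.29 = 0.71.
Round 1 adds ΔG = £205 billion; each later round is MPC = 0.71 times the previous.
After 2 rounds: 205 + 145.55 = ΔG·(1 − c^2)/(1 − c) = 205 × (1 − 0.5041)/0.29 ≈ £351 billion.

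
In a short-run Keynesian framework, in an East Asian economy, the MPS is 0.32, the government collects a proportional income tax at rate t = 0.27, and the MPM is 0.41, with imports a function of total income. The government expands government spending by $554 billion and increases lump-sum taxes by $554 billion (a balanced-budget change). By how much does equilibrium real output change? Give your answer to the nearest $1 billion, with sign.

+$194 billion

MPC = 1 − MPS = 1 − 0.32 = 0.68.
Expenditure multiplier = 1/(1 − c(1−t) + m) = 1/(1 − 0.68×0.73 + 0.41) = 1/0.9136 ≈ 1.095.
ΔG contributes k·ΔG = (+$554 billion) / 0.9136 ≈ +$606.4 billion.
ΔT of +$554 billion changes first-round spending by −c·ΔT = −$376.72 billion, contributing k·(−c·ΔT) = (−$376.72 billion) / 0.9136 ≈ −$412.3 billion.
Net ΔY = k(ΔG − c·ΔT) = (+$177.28 billion) / 0.9136 ≈ +$194 billion.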